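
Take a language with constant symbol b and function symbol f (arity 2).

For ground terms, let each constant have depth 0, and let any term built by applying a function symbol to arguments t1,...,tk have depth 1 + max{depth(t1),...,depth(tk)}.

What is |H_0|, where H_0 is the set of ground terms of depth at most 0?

1

Let N_k count ground terms of depth at most k. Each non-constant term of depth ≤ k is some function symbol applied to depth-≤(k−1) arguments, giving N_k = 1 + N_{k-1}^2.
N_0 = 1
Explicitly: b.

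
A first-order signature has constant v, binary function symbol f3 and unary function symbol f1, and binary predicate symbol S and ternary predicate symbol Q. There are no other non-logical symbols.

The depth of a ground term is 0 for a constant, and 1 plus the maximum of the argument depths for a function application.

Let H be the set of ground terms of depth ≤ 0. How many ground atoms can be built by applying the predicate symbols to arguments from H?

2

First count ground terms of depth ≤ 0.
Let N_k = |{terms of depth ≤ k}|. Then N_0 = 1 and N_k = 1 + N_{k-1}^2 + N_{k-1} for k ≥ 1 (one summand per function symbol, arity giving the exponent).
N_0 = 1
So |H| = 1.
A ground atom is a predicate applied to a tuple of terms from H, so the count is the sum over predicates of |H|^arity:
  S: 1^2 = 1;  Q: 1^3 = 1
Total ground atoms: 1 + 1 = 2.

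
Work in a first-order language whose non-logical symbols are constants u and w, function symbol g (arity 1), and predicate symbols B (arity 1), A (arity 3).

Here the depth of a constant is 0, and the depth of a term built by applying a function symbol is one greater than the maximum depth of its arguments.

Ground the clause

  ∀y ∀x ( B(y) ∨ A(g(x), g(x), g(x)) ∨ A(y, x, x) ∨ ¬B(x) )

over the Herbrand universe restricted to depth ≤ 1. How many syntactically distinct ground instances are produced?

16

Ground terms of depth ≤ 1:
  If N_k denotes the number of depth-≤k ground terms, the 2 constants give N_0 = 2, and each function symbol of arity r contributes N_{k-1}^r new terms at level k: N_k = 2 + N_{k-1}.
  N_0 = 2
  N_1 = 2 + 2 = 4
  Explicitly: u, w, g(u), g(w).
So there are 4 ground terms available for substitution.
There are 2 variables to instantiate (y, x), each occurring in at least one literal, so different choices give different ground instances.
Number of ground instances = 4^2 = 16.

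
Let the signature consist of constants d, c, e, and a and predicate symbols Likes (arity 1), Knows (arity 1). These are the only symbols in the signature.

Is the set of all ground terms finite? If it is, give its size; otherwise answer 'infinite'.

4

There are no function symbols, so every ground term is one of the 4 constants.
The Herbrand universe is {d, c, e, a}, which is finite with 4 elements.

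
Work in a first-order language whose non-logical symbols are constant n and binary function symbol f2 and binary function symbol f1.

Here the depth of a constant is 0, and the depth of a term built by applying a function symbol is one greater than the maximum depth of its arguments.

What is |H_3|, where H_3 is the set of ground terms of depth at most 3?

Let N_k = |{terms of depth ≤ k}|. Then N_0 = 1 and N_k = 1 + N_{k-1}^2 + N_{k-1}^2 for k ≥ 1 (one summand per function symbol, arity giving the exponent).
N_0 = 1
N_1 = 1 + 1^2 + 1^2 = 3
N_2 = 1 + 3^2 + 3^2 = 19
N_3 = 1 + 19^2 + 19^2 = 723

723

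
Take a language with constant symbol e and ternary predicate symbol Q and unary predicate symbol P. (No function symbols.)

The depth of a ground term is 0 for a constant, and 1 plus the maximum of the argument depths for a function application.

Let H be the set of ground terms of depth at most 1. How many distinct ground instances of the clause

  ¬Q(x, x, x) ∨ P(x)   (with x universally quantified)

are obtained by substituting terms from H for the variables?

1

Ground terms of depth ≤ 1:
  With no function symbols every ground term is a constant, so there is exactly 1 ground term at every depth bound.
  N_0 = 1
  N_1 = 1
  Explicitly: e.
So there is exactly 1 ground term available for substitution.
The variable x ranges independently over the available ground terms, and distinct assignments produce distinct instances.
Number of ground instances = 1.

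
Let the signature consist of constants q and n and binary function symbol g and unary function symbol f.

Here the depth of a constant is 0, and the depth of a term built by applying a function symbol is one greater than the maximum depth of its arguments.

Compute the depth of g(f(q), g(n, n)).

2

depth(f(q)) = 1 + depth(q) = 1 + 0 = 1
depth(g(n, n)) = 1 + max(0, 0) = 1
depth(g(f(q), g(n, n))) = 1 + max(1, 1) = 2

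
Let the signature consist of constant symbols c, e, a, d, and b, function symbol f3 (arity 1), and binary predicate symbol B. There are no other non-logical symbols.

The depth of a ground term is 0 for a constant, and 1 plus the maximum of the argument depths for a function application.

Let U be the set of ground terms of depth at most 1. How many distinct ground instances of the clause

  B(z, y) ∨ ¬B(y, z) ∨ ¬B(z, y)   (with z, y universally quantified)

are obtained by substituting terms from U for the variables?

Ground terms of depth ≤ 1:
  Write N_k for the number of ground terms of depth ≤ k. A term of depth ≤ k is either a constant or a function symbol applied to arguments of depth ≤ k−1, so N_k = 5 + N_{k-1}.
  N_0 = 5
  N_1 = 5 + 5 = 10
  Explicitly: c, e, a, d, b, f3(c), f3(e), f3(a), f3(d), f3(b).
So there are 10 ground terms available for substitution.
The clause has 2 distinct variables (z, y), each appearing in the body. In the free term algebra distinct substitutions yield syntactically distinct ground instances.
Number of ground instances = 10^2 = 100.

100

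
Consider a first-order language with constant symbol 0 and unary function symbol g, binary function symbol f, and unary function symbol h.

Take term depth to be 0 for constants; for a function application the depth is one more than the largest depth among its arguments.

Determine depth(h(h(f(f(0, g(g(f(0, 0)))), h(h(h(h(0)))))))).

depth(f(0, 0)) = 1 + max(0, 0) = 1
depth(g(f(0, 0))) = 1 + depth(f(0, 0)) = 1 + 1 = 2
depth(g(g(f(0, 0)))) = 1 + depth(g(f(0, 0))) = 1 + 2 = 3
depth(f(0, g(g(f(0, 0))))) = 1 + max(0, 3) = 4
depth(h(0)) = 1 + depth(0) = 1 + 0 = 1
depth(h(h(0))) = 1 + depth(h(0)) = 1 + 1 = 2
depth(h(h(h(0)))) = 1 + depth(h(h(0))) = 1 + 2 = 3
depth(h(h(h(h(0))))) = 1 + depth(h(h(h(0)))) = 1 + 3 = 4
depth(f(f(0, g(g(f(0, 0)))), h(h(h(h(0)))))) = 1 + max(4, 4) = 5
depth(h(f(f(0, g(g(f(0, 0)))), h(h(h(h(0))))))) = 1 + depth(f(f(0, g(g(f(0, 0)))), h(h(h(h(0)))))) = 1 + 5 = 6
depth(h(h(f(f(0, g(g(f(0, 0)))), h(h(h(h(0)))))))) = 1 + depth(h(f(f(0, g(g(f(0, 0)))), h(h(h(h(0))))))) = 1 + 6 = 7

7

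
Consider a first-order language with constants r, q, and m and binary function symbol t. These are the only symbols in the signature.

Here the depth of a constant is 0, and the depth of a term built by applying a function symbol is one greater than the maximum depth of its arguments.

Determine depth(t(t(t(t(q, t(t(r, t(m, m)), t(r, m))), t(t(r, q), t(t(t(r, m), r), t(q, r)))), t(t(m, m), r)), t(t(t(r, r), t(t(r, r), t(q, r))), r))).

depth(t(m, m)) = 1 + max(0, 0) = 1
depth(t(r, t(m, m))) = 1 + max(0, 1) = 2
depth(t(r, m)) = 1 + max(0, 0) = 1
depth(t(t(r, t(m, m)), t(r, m))) = 1 + max(2, 1) = 3
depth(t(q, t(t(r, t(m, m)), t(r, m)))) = 1 + max(0, 3) = 4
depth(t(r, q)) = 1 + max(0, 0) = 1
depth(t(t(r, m), r)) = 1 + max(1, 0) = 2
depth(t(q, r)) = 1 + max(0, 0) = 1
depth(t(t(t(r, m), r), t(q, r))) = 1 + max(2, 1) = 3
depth(t(t(r, q), t(t(t(r, m), r), t(q, r)))) = 1 + max(1, 3) = 4
depth(t(t(q, t(t(r, t(m, m)), t(r, m))), t(t(r, q), t(t(t(r, m), r), t(q, r))))) = 1 + max(4, 4) = 5
depth(t(t(m, m), r)) = 1 + max(1, 0) = 2
depth(t(t(t(q, t(t(r, t(m, m)), t(r, m))), t(t(r, q), t(t(t(r, m), r), t(q, r)))), t(t(m, m), r))) = 1 + max(5, 2) = 6
depth(t(r, r)) = 1 + max(0, 0) = 1
depth(t(t(r, r), t(q, r))) = 1 + max(1, 1) = 2
depth(t(t(r, r), t(t(r, r), t(q, r)))) = 1 + max(1, 2) = 3
depth(t(t(t(r, r), t(t(r, r), t(q, r))), r)) = 1 + max(3, 0) = 4
depth(t(t(t(t(q, t(t(r, t(m, m)), t(r, m))), t(t(r, q), t(t(t(r, m), r), t(q, r)))), t(t(m, m), r)), t(t(t(r, r), t(t(r, r), t(q, r))), r))) = 1 + max(6, 4) = 7

7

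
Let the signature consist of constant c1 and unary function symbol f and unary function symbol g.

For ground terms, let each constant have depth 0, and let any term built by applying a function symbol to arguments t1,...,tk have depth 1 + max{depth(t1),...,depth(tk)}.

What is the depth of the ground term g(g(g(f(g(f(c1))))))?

6

depth(f(c1)) = 1 + depth(c1) = 1 + 0 = 1
depth(g(f(c1))) = 1 + depth(f(c1)) = 1 + 1 = 2
depth(f(g(f(c1)))) = 1 + depth(g(f(c1))) = 1 + 2 = 3
depth(g(f(g(f(c1))))) = 1 + depth(f(g(f(c1)))) = 1 + 3 = 4
depth(g(g(f(g(f(c1)))))) = 1 + depth(g(f(g(f(c1))))) = 1 + 4 = 5
depth(g(g(g(f(g(f(c1))))))) = 1 + depth(g(g(f(g(f(c1)))))) = 1 + 5 = 6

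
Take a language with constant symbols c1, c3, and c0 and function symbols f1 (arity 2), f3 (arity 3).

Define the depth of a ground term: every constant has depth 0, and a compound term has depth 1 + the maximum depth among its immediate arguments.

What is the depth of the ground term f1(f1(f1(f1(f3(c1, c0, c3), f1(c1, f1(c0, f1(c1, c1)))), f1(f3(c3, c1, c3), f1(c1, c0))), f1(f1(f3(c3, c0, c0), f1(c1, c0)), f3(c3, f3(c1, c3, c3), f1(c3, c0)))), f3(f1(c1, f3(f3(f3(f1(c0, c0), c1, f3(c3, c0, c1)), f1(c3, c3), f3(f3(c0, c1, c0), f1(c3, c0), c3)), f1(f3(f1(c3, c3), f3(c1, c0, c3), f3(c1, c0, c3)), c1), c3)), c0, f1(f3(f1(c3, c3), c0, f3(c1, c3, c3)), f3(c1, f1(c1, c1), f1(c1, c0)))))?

depth(f3(c1, c0, c3)) = 1 + max(0, 0, 0) = 1
depth(f1(c1, c1)) = 1 + max(0, 0) = 1
depth(f1(c0, f1(c1, c1))) = 1 + max(0, 1) = 2
depth(f1(c1, f1(c0, f1(c1, c1)))) = 1 + max(0, 2) = 3
depth(f1(f3(c1, c0, c3), f1(c1, f1(c0, f1(c1, c1))))) = 1 + max(1, 3) = 4
depth(f3(c3, c1, c3)) = 1 + max(0, 0, 0) = 1
depth(f1(c1, c0)) = 1 + max(0, 0) = 1
depth(f1(f3(c3, c1, c3), f1(c1, c0))) = 1 + max(1, 1) = 2
depth(f1(f1(f3(c1, c0, c3), f1(c1, f1(c0, f1(c1, c1)))), f1(f3(c3, c1, c3), f1(c1, c0)))) = 1 + max(4, 2) = 5
depth(f3(c3, c0, c0)) = 1 + max(0, 0, 0) = 1
depth(f1(f3(c3, c0, c0), f1(c1, c0))) = 1 + max(1, 1) = 2
depth(f3(c1, c3, c3)) = 1 + max(0, 0, 0) = 1
depth(f1(c3, c0)) = 1 + max(0, 0) = 1
depth(f3(c3, f3(c1, c3, c3), f1(c3, c0))) = 1 + max(0, 1, 1) = 2
depth(f1(f1(f3(c3, c0, c0), f1(c1, c0)), f3(c3, f3(c1, c3, c3), f1(c3, c0)))) = 1 + max(2, 2) = 3
depth(f1(f1(f1(f3(c1, c0, c3), f1(c1, f1(c0, f1(c1, c1)))), f1(f3(c3, c1, c3), f1(c1, c0))), f1(f1(f3(c3, c0, c0), f1(c1, c0)), f3(c3, f3(c1, c3, c3), f1(c3, c0))))) = 1 + max(5, 3) = 6
depth(f1(c0, c0)) = 1 + max(0, 0) = 1
depth(f3(c3, c0, c1)) = 1 + max(0, 0, 0) = 1
depth(f3(f1(c0, c0), c1, f3(c3, c0, c1))) = 1 + max(1, 0, 1) = 2
depth(f1(c3, c3)) = 1 + max(0, 0) = 1
depth(f3(c0, c1, c0)) = 1 + max(0, 0, 0) = 1
depth(f3(f3(c0, c1, c0), f1(c3, c0), c3)) = 1 + max(1, 1, 0) = 2
depth(f3(f3(f1(c0, c0), c1, f3(c3, c0, c1)), f1(c3, c3), f3(f3(c0, c1, c0), f1(c3, c0), c3))) = 1 + max(2, 1, 2) = 3
depth(f3(f1(c3, c3), f3(c1, c0, c3), f3(c1, c0, c3))) = 1 + max(1, 1, 1) = 2
depth(f1(f3(f1(c3, c3), f3(c1, c0, c3), f3(c1, c0, c3)), c1)) = 1 + max(2, 0) = 3
depth(f3(f3(f3(f1(c0, c0), c1, f3(c3, c0, c1)), f1(c3, c3), f3(f3(c0, c1, c0), f1(c3, c0), c3)), f1(f3(f1(c3, c3), f3(c1, c0, c3), f3(c1, c0, c3)), c1), c3)) = 1 + max(3, 3, 0) = 4
depth(f1(c1, f3(f3(f3(f1(c0, c0), c1, f3(c3, c0, c1)), f1(c3, c3), f3(f3(c0, c1, c0), f1(c3, c0), c3)), f1(f3(f1(c3, c3), f3(c1, c0, c3), f3(c1, c0, c3)), c1), c3))) = 1 + max(0, 4) = 5
depth(f3(f1(c3, c3), c0, f3(c1, c3, c3))) = 1 + max(1, 0, 1) = 2
depth(f3(c1, f1(c1, c1), f1(c1, c0))) = 1 + max(0, 1, 1) = 2
depth(f1(f3(f1(c3, c3), c0, f3(c1, c3, c3)), f3(c1, f1(c1, c1), f1(c1, c0)))) = 1 + max(2, 2) = 3
depth(f3(f1(c1, f3(f3(f3(f1(c0, c0), c1, f3(c3, c0, c1)), f1(c3, c3), f3(f3(c0, c1, c0), f1(c3, c0), c3)), f1(f3(f1(c3, c3), f3(c1, c0, c3), f3(c1, c0, c3)), c1), c3)), c0, f1(f3(f1(c3, c3), c0, f3(c1, c3, c3)), f3(c1, f1(c1, c1), f1(c1, c0))))) = 1 + max(5, 0, 3) = 6
depth(f1(f1(f1(f1(f3(c1, c0, c3), f1(c1, f1(c0, f1(c1, c1)))), f1(f3(c3, c1, c3), f1(c1, c0))), f1(f1(f3(c3, c0, c0), f1(c1, c0)), f3(c3, f3(c1, c3, c3), f1(c3, c0)))), f3(f1(c1, f3(f3(f3(f1(c0, c0), c1, f3(c3, c0, c1)), f1(c3, c3), f3(f3(c0, c1, c0), f1(c3, c0), c3)), f1(f3(f1(c3, c3), f3(c1, c0, c3), f3(c1, c0, c3)), c1), c3)), c0, f1(f3(f1(c3, c3), c0, f3(c1, c3, c3)), f3(c1, f1(c1, c1), f1(c1, c0)))))) = 1 + max(6, 6) = 7

7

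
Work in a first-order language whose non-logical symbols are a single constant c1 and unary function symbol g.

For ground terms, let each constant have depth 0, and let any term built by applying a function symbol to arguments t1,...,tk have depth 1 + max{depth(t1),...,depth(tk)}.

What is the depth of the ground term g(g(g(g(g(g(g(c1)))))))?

7

depth(g(c1)) = 1 + depth(c1) = 1 + 0 = 1
depth(g(g(c1))) = 1 + depth(g(c1)) = 1 + 1 = 2
depth(g(g(g(c1)))) = 1 + depth(g(g(c1))) = 1 + 2 = 3
depth(g(g(g(g(c1))))) = 1 + depth(g(g(g(c1)))) = 1 + 3 = 4
depth(g(g(g(g(g(c1)))))) = 1 + depth(g(g(g(g(c1))))) = 1 + 4 = 5
depth(g(g(g(g(g(g(c1))))))) = 1 + depth(g(g(g(g(g(c1)))))) = 1 + 5 = 6
depth(g(g(g(g(g(g(g(c1)))))))) = 1 + depth(g(g(g(g(g(g(c1))))))) = 1 + 6 = 7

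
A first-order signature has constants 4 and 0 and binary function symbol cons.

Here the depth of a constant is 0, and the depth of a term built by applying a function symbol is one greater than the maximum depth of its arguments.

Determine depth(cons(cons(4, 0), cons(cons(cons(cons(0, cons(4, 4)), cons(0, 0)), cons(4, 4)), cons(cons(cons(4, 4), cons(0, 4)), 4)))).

depth(cons(4, 0)) = 1 + max(0, 0) = 1
depth(cons(4, 4)) = 1 + max(0, 0) = 1
depth(cons(0, cons(4, 4))) = 1 + max(0, 1) = 2
depth(cons(0, 0)) = 1 + max(0, 0) = 1
depth(cons(cons(0, cons(4, 4)), cons(0, 0))) = 1 + max(2, 1) = 3
depth(cons(cons(cons(0, cons(4, 4)), cons(0, 0)), cons(4, 4))) = 1 + max(3, 1) = 4
depth(cons(0, 4)) = 1 + max(0, 0) = 1
depth(cons(cons(4, 4), cons(0, 4))) = 1 + max(1, 1) = 2
depth(cons(cons(cons(4, 4), cons(0, 4)), 4)) = 1 + max(2, 0) = 3
depth(cons(cons(cons(cons(0, cons(4, 4)), cons(0, 0)), cons(4, 4)), cons(cons(cons(4, 4), cons(0, 4)), 4))) = 1 + max(4, 3) = 5
depth(cons(cons(4, 0), cons(cons(cons(cons(0, cons(4, 4)), cons(0, 0)), cons(4, 4)), cons(cons(cons(4, 4), cons(0, 4)), 4)))) = 1 + max(1, 5) = 6

6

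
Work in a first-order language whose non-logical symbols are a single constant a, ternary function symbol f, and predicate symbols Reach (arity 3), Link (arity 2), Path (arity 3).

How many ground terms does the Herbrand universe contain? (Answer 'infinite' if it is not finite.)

infinite

The signature has at least one function symbol (f, arity 3) and at least one constant (a).
Iterating f gives infinitely many distinct ground terms: a, f(a, a, a), f(f(a, a, a), f(a, a, a), f(a, a, a)), ...
So the Herbrand universe is infinite.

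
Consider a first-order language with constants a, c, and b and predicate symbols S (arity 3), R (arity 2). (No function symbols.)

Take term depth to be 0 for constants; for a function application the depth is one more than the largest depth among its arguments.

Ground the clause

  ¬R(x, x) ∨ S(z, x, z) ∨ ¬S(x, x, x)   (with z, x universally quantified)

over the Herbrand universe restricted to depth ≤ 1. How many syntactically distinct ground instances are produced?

Ground terms of depth ≤ 1:
  With no function symbols every ground term is a constant, so there are exactly 3 ground terms at every depth bound.
  N_0 = 3
  N_1 = 3
  Explicitly: a, c, b.
So there are 3 ground terms available for substitution.
The body mentions every one of the 2 quantified variables; since ground terms form a free algebra, no two substitutions collapse to the same formula.
Number of ground instances = 3^2 = 9.

9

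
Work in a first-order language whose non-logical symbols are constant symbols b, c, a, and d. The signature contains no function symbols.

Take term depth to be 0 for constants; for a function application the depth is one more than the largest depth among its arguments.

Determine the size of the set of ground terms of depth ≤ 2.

With no function symbols every ground term is a constant, so there are exactly 4 ground terms at every depth bound.
N_0 = 4
N_1 = 4
N_2 = 4

4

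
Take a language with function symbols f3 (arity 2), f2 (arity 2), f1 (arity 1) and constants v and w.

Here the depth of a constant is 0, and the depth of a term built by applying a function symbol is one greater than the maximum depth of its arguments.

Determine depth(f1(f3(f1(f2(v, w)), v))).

4

depth(f2(v, w)) = 1 + max(0, 0) = 1
depth(f1(f2(v, w))) = 1 + depth(f2(v, w)) = 1 + 1 = 2
depth(f3(f1(f2(v, w)), v)) = 1 + max(2, 0) = 3
depth(f1(f3(f1(f2(v, w)), v))) = 1 + depth(f3(f1(f2(v, w)), v)) = 1 + 3 = 4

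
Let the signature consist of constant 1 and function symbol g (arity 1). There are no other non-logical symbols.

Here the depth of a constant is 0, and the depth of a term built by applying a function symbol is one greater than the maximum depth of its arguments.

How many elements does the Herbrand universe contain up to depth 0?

1

Count level by level. With function symbols g/1, the terms of depth ≤ k are the 1 constant together with each function applied to depth-≤(k−1) tuples, so N_k = 1 + N_{k-1}.
N_0 = 1
Explicitly: 1.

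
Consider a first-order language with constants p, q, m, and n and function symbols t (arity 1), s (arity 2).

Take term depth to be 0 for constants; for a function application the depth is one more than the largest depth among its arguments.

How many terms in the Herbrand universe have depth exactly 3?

364820

Count level by level. With function symbols t/1, s/2, the terms of depth ≤ k are the 4 constants together with each function applied to depth-≤(k−1) tuples, so N_k = 4 + N_{k-1} + N_{k-1}^2.
N_0 = 4
N_1 = 4 + 4 + 4^2 = 24
N_2 = 4 + 24 + 24^2 = 604
N_3 = 4 + 604 + 604^2 = 365424
Terms of depth exactly 3: N_3 − N_2 = 365424 − 604 = 364820.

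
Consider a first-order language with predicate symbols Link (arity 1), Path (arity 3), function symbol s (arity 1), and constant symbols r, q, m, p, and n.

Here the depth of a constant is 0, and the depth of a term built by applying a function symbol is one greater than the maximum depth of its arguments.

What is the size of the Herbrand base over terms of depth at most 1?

1010

First count ground terms of depth ≤ 1.
Write N_k for the number of ground terms of depth ≤ k. A term of depth ≤ k is either a constant or a function symbol applied to arguments of depth ≤ k−1, so N_k = 5 + N_{k-1}.
N_0 = 5
N_1 = 5 + 5 = 10
Explicitly: r, q, m, p, n, s(r), s(q), s(m), s(p), s(n).
So |H| = 10.
For each predicate symbol, the number of ground atoms is |H| raised to its arity; summing:
  Link: 10;  Path: 10^3 = 1000
Total ground atoms: 10 + 1000 = 1010.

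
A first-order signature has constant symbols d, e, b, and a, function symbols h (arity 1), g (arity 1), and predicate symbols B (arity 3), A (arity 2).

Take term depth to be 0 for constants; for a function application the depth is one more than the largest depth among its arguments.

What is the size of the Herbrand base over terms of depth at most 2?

22736

First count ground terms of depth ≤ 2.
Let N_k count ground terms of depth at most k. Each non-constant term of depth ≤ k is some function symbol applied to depth-≤(k−1) arguments, giving N_k = 4 + N_{k-1} + N_{k-1}.
N_0 = 4
N_1 = 4 + 4 + 4 = 12
N_2 = 4 + 12 + 12 = 28
So |H| = 28.
For each predicate symbol, the number of ground atoms is |H| raised to its arity; summing:
  B: 28^3 = 21952;  A: 28^2 = 784
Total ground atoms: 21952 + 784 = 22736.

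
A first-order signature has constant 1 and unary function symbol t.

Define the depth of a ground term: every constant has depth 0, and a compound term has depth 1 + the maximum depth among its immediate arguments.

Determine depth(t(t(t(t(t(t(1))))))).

depth(t(1)) = 1 + depth(1) = 1 + 0 = 1
depth(t(t(1))) = 1 + depth(t(1)) = 1 + 1 = 2
depth(t(t(t(1)))) = 1 + depth(t(t(1))) = 1 + 2 = 3
depth(t(t(t(t(1))))) = 1 + depth(t(t(t(1)))) = 1 + 3 = 4
depth(t(t(t(t(t(1)))))) = 1 + depth(t(t(t(t(1))))) = 1 + 4 = 5
depth(t(t(t(t(t(t(1))))))) = 1 + depth(t(t(t(t(t(1)))))) = 1 + 5 = 6

6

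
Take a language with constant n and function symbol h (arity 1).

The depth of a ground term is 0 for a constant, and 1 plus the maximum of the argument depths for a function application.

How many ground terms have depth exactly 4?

1

Let N_k = |{terms of depth ≤ k}|. Then N_0 = 1 and N_k = 1 + N_{k-1} for k ≥ 1 (one summand per function symbol, arity giving the exponent).
N_0 = 1
N_1 = 1 + 1 = 2
N_2 = 1 + 2 = 3
N_3 = 1 + 3 = 4
N_4 = 1 + 4 = 5
Terms of depth exactly 4: N_4 − N_3 = 5 − 4 = 1.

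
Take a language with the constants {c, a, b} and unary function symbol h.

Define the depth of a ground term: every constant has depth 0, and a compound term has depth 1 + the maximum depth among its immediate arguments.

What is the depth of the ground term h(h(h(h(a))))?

4

depth(h(a)) = 1 + depth(a) = 1 + 0 = 1
depth(h(h(a))) = 1 + depth(h(a)) = 1 + 1 = 2
depth(h(h(h(a)))) = 1 + depth(h(h(a))) = 1 + 2 = 3
depth(h(h(h(h(a))))) = 1 + depth(h(h(h(a)))) = 1 + 3 = 4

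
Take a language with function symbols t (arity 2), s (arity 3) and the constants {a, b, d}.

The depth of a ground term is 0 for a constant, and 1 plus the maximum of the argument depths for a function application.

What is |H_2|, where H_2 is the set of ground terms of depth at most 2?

Count level by level. With function symbols t/2, s/3, the terms of depth ≤ k are the 3 constants together with each function applied to depth-≤(k−1) tuples, so N_k = 3 + N_{k-1}^2 + N_{k-1}^3.
N_0 = 3
N_1 = 3 + 3^2 + 3^3 = 39
N_2 = 3 + 39^2 + 39^3 = 60843

60843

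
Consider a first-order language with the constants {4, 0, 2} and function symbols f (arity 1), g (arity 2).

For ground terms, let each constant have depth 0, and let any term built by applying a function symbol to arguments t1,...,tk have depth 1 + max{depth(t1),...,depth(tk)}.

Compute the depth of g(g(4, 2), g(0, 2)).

2

depth(g(4, 2)) = 1 + max(0, 0) = 1
depth(g(0, 2)) = 1 + max(0, 0) = 1
depth(g(g(4, 2), g(0, 2))) = 1 + max(1, 1) = 2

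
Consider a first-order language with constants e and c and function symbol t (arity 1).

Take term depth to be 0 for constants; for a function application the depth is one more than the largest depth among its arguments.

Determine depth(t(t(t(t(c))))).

4

depth(t(c)) = 1 + depth(c) = 1 + 0 = 1
depth(t(t(c))) = 1 + depth(t(c)) = 1 + 1 = 2
depth(t(t(t(c)))) = 1 + depth(t(t(c))) = 1 + 2 = 3
depth(t(t(t(t(c))))) = 1 + depth(t(t(t(c)))) = 1 + 3 = 4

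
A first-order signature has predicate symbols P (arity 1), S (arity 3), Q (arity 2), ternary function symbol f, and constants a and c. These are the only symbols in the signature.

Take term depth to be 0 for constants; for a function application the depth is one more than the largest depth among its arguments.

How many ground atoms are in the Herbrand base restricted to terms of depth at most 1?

First count ground terms of depth ≤ 1.
Write N_k for the number of ground terms of depth ≤ k. A term of depth ≤ k is either a constant or a function symbol applied to arguments of depth ≤ k−1, so N_k = 2 + N_{k-1}^3.
N_0 = 2
N_1 = 2 + 2^3 = 10
So |H| = 10.
A ground atom is a predicate applied to a tuple of terms from H, so the count is the sum over predicates of |H|^arity:
  P: 10;  S: 10^3 = 1000;  Q: 10^2 = 100
Total ground atoms: 10 + 1000 + 100 = 1110.

1110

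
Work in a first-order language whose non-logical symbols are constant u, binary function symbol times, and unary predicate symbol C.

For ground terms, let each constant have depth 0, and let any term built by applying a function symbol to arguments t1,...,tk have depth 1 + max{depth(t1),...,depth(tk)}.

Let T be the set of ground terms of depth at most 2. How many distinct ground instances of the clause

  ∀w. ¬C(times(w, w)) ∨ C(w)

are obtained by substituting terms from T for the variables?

Ground terms of depth ≤ 2:
  Count level by level. With function symbols times/2, the terms of depth ≤ k are the 1 constant together with each function applied to depth-≤(k−1) tuples, so N_k = 1 + N_{k-1}^2.
  N_0 = 1
  N_1 = 1 + 1^2 = 2
  N_2 = 1 + 2^2 = 5
So there are 5 ground terms available for substitution.
The body mentions the single quantified variable w; since ground terms form a free algebra, no two substitutions collapse to the same formula.
Number of ground instances = 5.

5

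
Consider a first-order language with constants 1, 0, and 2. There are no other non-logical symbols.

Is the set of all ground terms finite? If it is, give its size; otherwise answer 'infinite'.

3

There are no function symbols, so every ground term is one of the 3 constants.
The Herbrand universe is {1, 0, 2}, which is finite with 3 elements.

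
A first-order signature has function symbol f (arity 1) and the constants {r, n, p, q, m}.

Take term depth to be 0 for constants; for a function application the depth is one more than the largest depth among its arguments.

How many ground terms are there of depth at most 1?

Count level by level. With function symbols f/1, the terms of depth ≤ k are the 5 constants together with each function applied to depth-≤(k−1) tuples, so N_k = 5 + N_{k-1}.
N_0 = 5
N_1 = 5 + 5 = 10
Explicitly: r, n, p, q, m, f(r), f(n), f(p), f(q), f(m).

10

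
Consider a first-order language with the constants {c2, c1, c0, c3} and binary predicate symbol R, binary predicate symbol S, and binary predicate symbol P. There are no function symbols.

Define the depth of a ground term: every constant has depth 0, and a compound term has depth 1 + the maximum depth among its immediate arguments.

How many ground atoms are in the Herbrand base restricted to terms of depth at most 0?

First count ground terms of depth ≤ 0.
With no function symbols every ground term is a constant, so there are exactly 4 ground terms at every depth bound.
N_0 = 4
Explicitly: c2, c1, c0, c3.
So |H| = 4.
Each predicate of arity r yields |H|^r ground atoms (one per choice of an r-tuple from H):
  R: 4^2 = 16;  S: 4^2 = 16;  P: 4^2 = 16
Total ground atoms: 16 + 16 + 16 = 48.

48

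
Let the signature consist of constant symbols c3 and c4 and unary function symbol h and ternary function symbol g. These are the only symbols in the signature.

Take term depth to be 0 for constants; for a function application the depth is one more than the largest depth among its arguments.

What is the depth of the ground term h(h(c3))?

2

depth(h(c3)) = 1 + depth(c3) = 1 + 0 = 1
depth(h(h(c3))) = 1 + depth(h(c3)) = 1 + 1 = 2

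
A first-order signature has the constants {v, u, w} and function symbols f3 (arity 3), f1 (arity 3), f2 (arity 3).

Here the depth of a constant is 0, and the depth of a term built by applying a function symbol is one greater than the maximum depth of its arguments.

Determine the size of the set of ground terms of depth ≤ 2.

Count level by level. With function symbols f3/3, f1/3, f2/3, the terms of depth ≤ k are the 3 constants together with each function applied to depth-≤(k−1) tuples, so N_k = 3 + N_{k-1}^3 + N_{k-1}^3 + N_{k-1}^3.
N_0 = 3
N_1 = 3 + 3^3 + 3^3 + 3^3 = 84
N_2 = 3 + 84^3 + 84^3 + 84^3 = 1778115

1778115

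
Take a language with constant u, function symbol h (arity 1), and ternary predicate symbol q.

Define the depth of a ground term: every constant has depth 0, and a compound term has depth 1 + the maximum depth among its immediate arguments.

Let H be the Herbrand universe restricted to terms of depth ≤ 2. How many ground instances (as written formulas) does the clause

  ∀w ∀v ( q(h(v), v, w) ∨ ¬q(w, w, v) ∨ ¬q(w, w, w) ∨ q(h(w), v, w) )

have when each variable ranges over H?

9

Ground terms of depth ≤ 2:
  If N_k denotes the number of depth-≤k ground terms, the 1 constant gives N_0 = 1, and each function symbol of arity r contributes N_{k-1}^r new terms at level k: N_k = 1 + N_{k-1}.
  N_0 = 1
  N_1 = 1 + 1 = 2
  N_2 = 1 + 2 = 3
  Explicitly: u, h(u), h(h(u)).
So there are 3 ground terms available for substitution.
The clause has 2 distinct variables (w, v), each appearing in the body. In the free term algebra distinct substitutions yield syntactically distinct ground instances.
Number of ground instances = 3^2 = 9.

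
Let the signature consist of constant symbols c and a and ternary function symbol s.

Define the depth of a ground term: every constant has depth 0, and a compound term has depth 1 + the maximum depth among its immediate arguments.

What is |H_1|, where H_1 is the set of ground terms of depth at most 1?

10

Write N_k for the number of ground terms of depth ≤ k. A term of depth ≤ k is either a constant or a function symbol applied to arguments of depth ≤ k−1, so N_k = 2 + N_{k-1}^3.
N_0 = 2
N_1 = 2 + 2^3 = 10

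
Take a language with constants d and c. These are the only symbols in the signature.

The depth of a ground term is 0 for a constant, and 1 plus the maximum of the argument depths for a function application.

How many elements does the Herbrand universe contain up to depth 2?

2

With no function symbols every ground term is a constant, so there are exactly 2 ground terms at every depth bound.
N_0 = 2
N_1 = 2
N_2 = 2
Explicitly: d, c.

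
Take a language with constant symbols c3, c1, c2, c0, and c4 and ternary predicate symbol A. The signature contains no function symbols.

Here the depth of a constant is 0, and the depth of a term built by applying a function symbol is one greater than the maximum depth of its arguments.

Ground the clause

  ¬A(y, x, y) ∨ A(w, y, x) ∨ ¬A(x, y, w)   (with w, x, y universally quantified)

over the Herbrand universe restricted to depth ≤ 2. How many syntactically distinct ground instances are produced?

125

Ground terms of depth ≤ 2:
  With no function symbols every ground term is a constant, so there are exactly 5 ground terms at every depth bound.
  N_0 = 5
  N_1 = 5
  N_2 = 5
  Explicitly: c3, c1, c2, c0, c4.
So there are 5 ground terms available for substitution.
Each of w, x, y ranges independently over the available ground terms, and distinct assignments produce distinct instances.
Number of ground instances = 5^3 = 125.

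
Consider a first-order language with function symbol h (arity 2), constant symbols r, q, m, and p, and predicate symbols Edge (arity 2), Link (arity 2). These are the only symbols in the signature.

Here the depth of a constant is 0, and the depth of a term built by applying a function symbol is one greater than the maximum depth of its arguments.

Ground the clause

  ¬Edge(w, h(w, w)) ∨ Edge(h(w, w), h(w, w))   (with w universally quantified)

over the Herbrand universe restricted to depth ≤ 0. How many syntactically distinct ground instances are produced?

Ground terms of depth ≤ 0:
  Count level by level. With function symbols h/2, the terms of depth ≤ k are the 4 constants together with each function applied to depth-≤(k−1) tuples, so N_k = 4 + N_{k-1}^2.
  N_0 = 4
  Explicitly: r, q, m, p.
So there are 4 ground terms available for substitution.
The body mentions the single quantified variable w; since ground terms form a free algebra, no two substitutions collapse to the same formula.
Number of ground instances = 4.

4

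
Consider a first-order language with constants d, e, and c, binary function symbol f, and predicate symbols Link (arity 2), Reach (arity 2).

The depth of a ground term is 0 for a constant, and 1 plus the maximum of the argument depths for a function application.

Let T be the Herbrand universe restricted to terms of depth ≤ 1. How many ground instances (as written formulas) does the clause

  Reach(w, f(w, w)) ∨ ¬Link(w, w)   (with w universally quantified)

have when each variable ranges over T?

Ground terms of depth ≤ 1:
  Write N_k for the number of ground terms of depth ≤ k. A term of depth ≤ k is either a constant or a function symbol applied to arguments of depth ≤ k−1, so N_k = 3 + N_{k-1}^2.
  N_0 = 3
  N_1 = 3 + 3^2 = 12
  Explicitly: d, e, c, f(d, d), f(d, e), f(d, c), f(e, d), f(e, e), f(e, c), f(c, d), f(c, e), f(c, c).
So there are 12 ground terms available for substitution.
The variable w ranges independently over the available ground terms, and distinct assignments produce distinct instances.
Number of ground instances = 12.

12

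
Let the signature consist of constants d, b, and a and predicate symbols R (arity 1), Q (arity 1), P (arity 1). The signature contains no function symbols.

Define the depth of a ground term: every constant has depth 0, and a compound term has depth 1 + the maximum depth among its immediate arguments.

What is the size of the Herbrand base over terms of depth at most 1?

First count ground terms of depth ≤ 1.
With no function symbols every ground term is a constant, so there are exactly 3 ground terms at every depth bound.
N_0 = 3
N_1 = 3
Explicitly: d, b, a.
So |H| = 3.
Each predicate of arity r yields |H|^r ground atoms (one per choice of an r-tuple from H):
  R: 3;  Q: 3;  P: 3
Total ground atoms: 3 + 3 + 3 = 9.

9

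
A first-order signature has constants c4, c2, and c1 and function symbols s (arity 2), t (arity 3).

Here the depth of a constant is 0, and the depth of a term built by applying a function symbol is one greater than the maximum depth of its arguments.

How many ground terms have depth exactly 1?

36

Let N_k = |{terms of depth ≤ k}|. Then N_0 = 3 and N_k = 3 + N_{k-1}^2 + N_{k-1}^3 for k ≥ 1 (one summand per function symbol, arity giving the exponent).
N_0 = 3
N_1 = 3 + 3^2 + 3^3 = 39
Terms of depth exactly 1: N_1 − N_0 = 39 − 3 = 36.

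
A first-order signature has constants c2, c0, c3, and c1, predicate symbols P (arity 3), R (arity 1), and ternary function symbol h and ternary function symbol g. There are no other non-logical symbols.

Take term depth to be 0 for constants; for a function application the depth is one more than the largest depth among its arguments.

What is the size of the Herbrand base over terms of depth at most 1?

2300100

First count ground terms of depth ≤ 1.
Let N_k count ground terms of depth at most k. Each non-constant term of depth ≤ k is some function symbol applied to depth-≤(k−1) arguments, giving N_k = 4 + N_{k-1}^3 + N_{k-1}^3.
N_0 = 4
N_1 = 4 + 4^3 + 4^3 = 132
So |H| = 132.
A ground atom is a predicate applied to a tuple of terms from H, so the count is the sum over predicates of |H|^arity:
  P: 132^3 = 2299968;  R: 132
Total ground atoms: 2299968 + 132 = 2300100.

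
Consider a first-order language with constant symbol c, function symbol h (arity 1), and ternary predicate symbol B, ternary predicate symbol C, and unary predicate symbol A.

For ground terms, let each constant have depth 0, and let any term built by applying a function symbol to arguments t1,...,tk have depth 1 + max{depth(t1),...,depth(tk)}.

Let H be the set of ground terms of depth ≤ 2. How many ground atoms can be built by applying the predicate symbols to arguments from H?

57

First count ground terms of depth ≤ 2.
If N_k denotes the number of depth-≤k ground terms, the 1 constant gives N_0 = 1, and each function symbol of arity r contributes N_{k-1}^r new terms at level k: N_k = 1 + N_{k-1}.
N_0 = 1
N_1 = 1 + 1 = 2
N_2 = 1 + 2 = 3
Explicitly: c, h(c), h(h(c)).
So |H| = 3.
Ground atoms are formed by filling each argument slot of a predicate with a term from H, so an r-ary predicate gives |H|^r atoms:
  B: 3^3 = 27;  C: 3^3 = 27;  A: 3
Total ground atoms: 27 + 27 + 3 = 57.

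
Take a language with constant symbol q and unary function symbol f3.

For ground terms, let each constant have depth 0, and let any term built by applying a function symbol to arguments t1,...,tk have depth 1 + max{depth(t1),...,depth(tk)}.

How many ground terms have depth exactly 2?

Let N_k count ground terms of depth at most k. Each non-constant term of depth ≤ k is some function symbol applied to depth-≤(k−1) arguments, giving N_k = 1 + N_{k-1}.
N_0 = 1
N_1 = 1 + 1 = 2
N_2 = 1 + 2 = 3
Terms of depth exactly 2: N_2 − N_1 = 3 − 2 = 1.

1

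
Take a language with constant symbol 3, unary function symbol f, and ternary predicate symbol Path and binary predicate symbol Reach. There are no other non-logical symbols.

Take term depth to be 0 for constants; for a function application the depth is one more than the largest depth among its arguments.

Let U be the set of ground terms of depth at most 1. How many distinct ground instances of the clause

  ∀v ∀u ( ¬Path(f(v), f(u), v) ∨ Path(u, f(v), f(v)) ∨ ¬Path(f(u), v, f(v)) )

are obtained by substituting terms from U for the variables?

Ground terms of depth ≤ 1:
  Count level by level. With function symbols f/1, the terms of depth ≤ k are the 1 constant together with each function applied to depth-≤(k−1) tuples, so N_k = 1 + N_{k-1}.
  N_0 = 1
  N_1 = 1 + 1 = 2
So there are 2 ground terms available for substitution.
Each of v, u ranges independently over the available ground terms, and distinct assignments produce distinct instances.
Number of ground instances = 2^2 = 4.

4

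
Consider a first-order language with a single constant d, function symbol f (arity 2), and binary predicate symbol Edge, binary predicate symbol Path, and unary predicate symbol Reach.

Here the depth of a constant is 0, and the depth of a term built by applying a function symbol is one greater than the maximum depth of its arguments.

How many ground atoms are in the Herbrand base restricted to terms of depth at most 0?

3

First count ground terms of depth ≤ 0.
Count level by level. With function symbols f/2, the terms of depth ≤ k are the 1 constant together with each function applied to depth-≤(k−1) tuples, so N_k = 1 + N_{k-1}^2.
N_0 = 1
Explicitly: d.
So |H| = 1.
For each predicate symbol, the number of ground atoms is |H| raised to its arity; summing:
  Edge: 1^2 = 1;  Path: 1^2 = 1;  Reach: 1
Total ground atoms: 1 + 1 + 1 = 3.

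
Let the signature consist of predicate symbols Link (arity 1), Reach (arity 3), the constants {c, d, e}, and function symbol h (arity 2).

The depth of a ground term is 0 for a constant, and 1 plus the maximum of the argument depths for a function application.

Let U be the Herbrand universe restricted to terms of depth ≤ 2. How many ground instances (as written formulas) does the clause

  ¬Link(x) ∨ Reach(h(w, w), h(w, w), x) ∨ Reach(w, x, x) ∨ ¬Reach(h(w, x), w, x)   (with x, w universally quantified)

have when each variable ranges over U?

Ground terms of depth ≤ 2:
  Let N_k count ground terms of depth at most k. Each non-constant term of depth ≤ k is some function symbol applied to depth-≤(k−1) arguments, giving N_k = 3 + N_{k-1}^2.
  N_0 = 3
  N_1 = 3 + 3^2 = 12
  N_2 = 3 + 12^2 = 147
So there are 147 ground terms available for substitution.
The body mentions every one of the 2 quantified variables; since ground terms form a free algebra, no two substitutions collapse to the same formula.
Number of ground instances = 147^2 = 21609.

21609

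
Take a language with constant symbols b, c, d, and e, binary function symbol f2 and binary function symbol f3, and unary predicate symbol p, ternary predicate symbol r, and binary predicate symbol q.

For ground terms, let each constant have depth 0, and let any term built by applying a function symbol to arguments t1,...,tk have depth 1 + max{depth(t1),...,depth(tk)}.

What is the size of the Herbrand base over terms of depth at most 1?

47988

First count ground terms of depth ≤ 1.
Let N_k count ground terms of depth at most k. Each non-constant term of depth ≤ k is some function symbol applied to depth-≤(k−1) arguments, giving N_k = 4 + N_{k-1}^2 + N_{k-1}^2.
N_0 = 4
N_1 = 4 + 4^2 + 4^2 = 36
So |H| = 36.
For each predicate symbol, the number of ground atoms is |H| raised to its arity; summing:
  p: 36;  r: 36^3 = 46656;  q: 36^2 = 1296
Total ground atoms: 36 + 46656 + 1296 = 47988.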